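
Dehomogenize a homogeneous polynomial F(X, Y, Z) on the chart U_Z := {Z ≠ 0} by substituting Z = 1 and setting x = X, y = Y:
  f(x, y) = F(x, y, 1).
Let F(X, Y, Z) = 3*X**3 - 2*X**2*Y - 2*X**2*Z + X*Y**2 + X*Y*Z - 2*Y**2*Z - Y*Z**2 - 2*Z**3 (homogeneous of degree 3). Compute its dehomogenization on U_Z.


f(x, y) = 3*x**3 - 2*x**2*y - 2*x**2 + x*y**2 + x*y - 2*y**2 - y - 2

On U_Z we set Z = 1. Each monomial c·X^i·Y^j·Z^k in F becomes c·x^i·y^j·1^k = c·x^i·y^j.
Substituting Z = 1: F(X, Y, 1) = 3*x**3 - 2*x**2*y - 2*x**2 + x*y**2 + x*y - 2*y**2 - y - 2.
Note: deg(f) ≤ deg(F) = 3; strict inequality happens when F is divisible by Z (lost terms).


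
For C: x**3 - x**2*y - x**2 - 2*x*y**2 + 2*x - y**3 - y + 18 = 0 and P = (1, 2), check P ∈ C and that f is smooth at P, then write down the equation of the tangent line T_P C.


Tangent line at P: -9*x - 22*y + 53 = 0.

Step 1: f(1, 2) = 0, so P lies on C.
Step 2: partial derivatives
  f_x(x, y) = 3*x**2 - 2*x*y - 2*x - 2*y**2 + 2, f_y(x, y) = -x**2 - 4*x*y - 3*y**2 - 1.
  f_x(P) = -9, f_y(P) = -22 (gradient nonzero, so P is smooth).
Step 3: tangent line at P: -9·(x − 1) + -22·(y − 2) = 0.
Expanding: -9*x - 22*y + 53 = 0.


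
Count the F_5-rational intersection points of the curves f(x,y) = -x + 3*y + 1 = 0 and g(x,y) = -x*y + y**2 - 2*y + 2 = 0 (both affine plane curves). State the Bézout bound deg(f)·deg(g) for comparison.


Common zeros: {(0, 3)}; count = 1; Bézout bound = 2.

deg(f) = 1, deg(g) = 2, so Bézout bound = 2.
Scan x ∈ F_5. For each x, list the y ∈ F_5 with f(x, y) ≡ 0 and those with g(x, y) ≡ 0 (mod 5); the common zeros in that column are the intersection.
  x = 0: f ≡ 0 at y ∈ {3}; g ≡ 0 at y ∈ {3, 4}; common: {3}.
  x = 1: f ≡ 0 at y ∈ {0}; g ≡ 0 at y ∈ {1, 2}; common: ∅.
  x = 2: f ≡ 0 at y ∈ {2}; g ≡ 0 at y ∈ ∅; common: ∅.
  x = 3: f ≡ 0 at y ∈ {4}; g ≡ 0 at y ∈ ∅; common: ∅.
  x = 4: f ≡ 0 at y ∈ {1}; g ≡ 0 at y ∈ ∅; common: ∅.
Collecting: common zeros = {(0, 3)}, so the count is 1.
Comparison with the Bézout bound: 1 ≤ 2 = deg(f)·deg(g), as expected for curves with no common component (the affine F_5-count falls short of the bound because intersections may lie at infinity, over extension fields, or carry multiplicity).


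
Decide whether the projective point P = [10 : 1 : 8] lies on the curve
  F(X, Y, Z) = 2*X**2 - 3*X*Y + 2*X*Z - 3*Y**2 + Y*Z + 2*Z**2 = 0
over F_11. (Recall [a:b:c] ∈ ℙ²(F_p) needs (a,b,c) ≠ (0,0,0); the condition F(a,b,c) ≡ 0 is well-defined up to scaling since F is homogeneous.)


F(10,1,8) ≡ 1 (mod 11); P is NOT on the curve.

Evaluate F(10, 1, 8) term-by-term (mod 11).
  2*X**2 ↦ 2·100·1·1 = 200
  -3*X*Y ↦ -3·10·1·1 = -30
  2*X*Z ↦ 2·10·1·8 = 160
  -3*Y**2 ↦ -3·1·1·1 = -3
  Y*Z ↦ 1·1·1·8 = 8
  2*Z**2 ↦ 2·1·1·64 = 128
Sum: F(10, 1, 8) = (200) + (-30) + (160) + (-3) + (8) + (128) = 463.
Reducing mod 11: 463 ≡ 1 (mod 11).
Since F(a, b, c) ≡ 1 ≠ 0 (mod 11), P does NOT lie on the curve.


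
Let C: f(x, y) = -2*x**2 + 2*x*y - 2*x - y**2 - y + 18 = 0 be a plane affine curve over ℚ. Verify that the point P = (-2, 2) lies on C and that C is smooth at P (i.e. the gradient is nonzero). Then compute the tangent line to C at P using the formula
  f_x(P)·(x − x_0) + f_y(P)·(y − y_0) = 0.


Tangent line at P: 10*x - 9*y + 38 = 0.

Step 1: f(-2, 2) = 0, so P lies on C.
Step 2: partial derivatives
  f_x(x, y) = -4*x + 2*y - 2, f_y(x, y) = 2*x - 2*y - 1.
  f_x(P) = 10, f_y(P) = -9 (gradient nonzero, so P is smooth).
Step 3: tangent line at P: 10·(x − -2) + -9·(y − 2) = 0.
Expanding: 10*x - 9*y + 38 = 0.


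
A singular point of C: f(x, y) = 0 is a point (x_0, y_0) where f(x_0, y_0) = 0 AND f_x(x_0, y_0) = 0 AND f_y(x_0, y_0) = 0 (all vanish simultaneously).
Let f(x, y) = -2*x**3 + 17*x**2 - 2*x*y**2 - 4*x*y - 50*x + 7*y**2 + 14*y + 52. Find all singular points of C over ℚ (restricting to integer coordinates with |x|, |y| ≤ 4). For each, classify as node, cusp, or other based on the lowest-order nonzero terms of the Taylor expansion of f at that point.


Singular points: {(3, -1)}; classification: node.

Compute partial derivatives:
  f_x = -6*x**2 + 34*x - 2*y**2 - 4*y - 50.
  f_y = -4*x*y - 4*x + 14*y + 14.
Scan x_0 ∈ {−4, ..., 4}. For each x_0, f_y(x_0, y) is a polynomial in y; find its integer roots y ∈ {−4, ..., 4}, then test f_x and f at those candidates.
  x = -4: f_y(-4, y) = 30*y + 30; vanishes at y ∈ {-1}. (-4, -1): f_x = -280 ≠ 0.
  x = -3: f_y(-3, y) = 26*y + 26; vanishes at y ∈ {-1}. (-3, -1): f_x = -204 ≠ 0.
  x = -2: f_y(-2, y) = 22*y + 22; vanishes at y ∈ {-1}. (-2, -1): f_x = -140 ≠ 0.
  x = -1: f_y(-1, y) = 18*y + 18; vanishes at y ∈ {-1}. (-1, -1): f_x = -88 ≠ 0.
  x = 0: f_y(0, y) = 14*y + 14; vanishes at y ∈ {-1}. (0, -1): f_x = -48 ≠ 0.
  x = 1: f_y(1, y) = 10*y + 10; vanishes at y ∈ {-1}. (1, -1): f_x = -20 ≠ 0.
  x = 2: f_y(2, y) = 6*y + 6; vanishes at y ∈ {-1}. (2, -1): f_x = -4 ≠ 0.
  x = 3: f_y(3, y) = 2*y + 2; vanishes at y ∈ {-1}. (3, -1): f_x = 0, f = 0 — SINGULAR.
  x = 4: f_y(4, y) = -2*y - 2; vanishes at y ∈ {-1}. (4, -1): f_x = -8 ≠ 0.
Only singular point on the grid: (3, -1).
Classify: substitute x = 3 + u, y = -1 + v and expand: f = -2*u**3 - u**2 - 2*u*v**2 + v**2.
No constant or linear terms (consistent with a singular point). Quadratic part: -u**2 + v**2. Cubic part: -2*u**3 - 2*u*v**2.
The quadratic part v**2 - u**2 = (v − u)(v + u) splits into two distinct linear factors, so there are two distinct tangent lines y − -1 = ±(x − 3) — this is a node (ordinary double point).
Classification: node.


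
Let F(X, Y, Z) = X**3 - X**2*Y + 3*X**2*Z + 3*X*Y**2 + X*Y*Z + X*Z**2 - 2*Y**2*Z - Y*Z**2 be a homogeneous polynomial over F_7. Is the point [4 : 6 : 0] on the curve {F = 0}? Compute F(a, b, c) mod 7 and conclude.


F(4,6,0) ≡ 1 (mod 7); P is NOT on the curve.

Evaluate F(4, 6, 0) term-by-term (mod 7).
  X**3 ↦ 1·64·1·1 = 64
  -X**2*Y ↦ -1·16·6·1 = -96
  3*X**2*Z ↦ 3·16·1·0 = 0
  3*X*Y**2 ↦ 3·4·36·1 = 432
  X*Y*Z ↦ 1·4·6·0 = 0
  X*Z**2 ↦ 1·4·1·0 = 0
  -2*Y**2*Z ↦ -2·1·36·0 = 0
  -Y*Z**2 ↦ -1·1·6·0 = 0
Sum: F(4, 6, 0) = (64) + (-96) + (0) + (432) + (0) + (0) + (0) + (0) = 400.
Reducing mod 7: 400 ≡ 1 (mod 7).
Since F(a, b, c) ≡ 1 ≠ 0 (mod 7), P does NOT lie on the curve.


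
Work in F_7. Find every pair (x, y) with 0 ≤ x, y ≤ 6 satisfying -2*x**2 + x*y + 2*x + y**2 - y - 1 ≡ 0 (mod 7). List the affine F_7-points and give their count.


Affine F_7-points: {(1, 1), (1, 6), (2, 3), (3, 6), (4, 1), (4, 3)}; count = 6.

For each of the 49 pairs (x, y) ∈ F_7², evaluate f(x, y) mod 7. Record the zeros.
  x = 0: [0↦6, 1↦6, 2↦1, 3↦5, 4↦4, 5↦5, 6↦1]  zeros at y ∈ ∅
  x = 1: [0↦6, 1↦0, 2↦3, 3↦1, 4↦1, 5↦3, 6↦0]  zeros at y ∈ {1, 6}
  x = 2: [0↦2, 1↦4, 2↦1, 3↦0, 4↦1, 5↦4, 6↦2]  zeros at y ∈ {3}
  x = 3: [0↦1, 1↦4, 2↦2, 3↦2, 4↦4, 5↦1, 6↦0]  zeros at y ∈ {6}
  x = 4: [0↦3, 1↦0, 2↦6, 3↦0, 4↦3, 5↦1, 6↦1]  zeros at y ∈ {1, 3}
  x = 5: [0↦1, 1↦6, 2↦6, 3↦1, 4↦5, 5↦4, 6↦5]  zeros at y ∈ ∅
  x = 6: [0↦2, 1↦1, 2↦2, 3↦5, 4↦3, 5↦3, 6↦5]  zeros at y ∈ ∅
Collecting zeros: affine points = {(1, 1), (1, 6), (2, 3), (3, 6), (4, 1), (4, 3)}.
Total count |C(F_7)_aff| = 6.


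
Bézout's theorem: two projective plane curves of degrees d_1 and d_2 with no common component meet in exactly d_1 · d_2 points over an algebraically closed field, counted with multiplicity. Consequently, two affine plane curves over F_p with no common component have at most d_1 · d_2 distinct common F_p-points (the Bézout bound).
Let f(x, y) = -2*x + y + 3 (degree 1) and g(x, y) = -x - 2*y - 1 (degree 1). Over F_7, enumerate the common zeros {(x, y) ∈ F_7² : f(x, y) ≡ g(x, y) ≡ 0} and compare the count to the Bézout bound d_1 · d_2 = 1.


Common zeros: {(1, 6)}; count = 1; Bézout bound = 1.

deg(f) = 1, deg(g) = 1, so Bézout bound = 1.
Scan x ∈ F_7. For each x, list the y ∈ F_7 with f(x, y) ≡ 0 and those with g(x, y) ≡ 0 (mod 7); the common zeros in that column are the intersection.
  x = 0: f ≡ 0 at y ∈ {4}; g ≡ 0 at y ∈ {3}; common: ∅.
  x = 1: f ≡ 0 at y ∈ {6}; g ≡ 0 at y ∈ {6}; common: {6}.
  x = 2: f ≡ 0 at y ∈ {1}; g ≡ 0 at y ∈ {2}; common: ∅.
  x = 3: f ≡ 0 at y ∈ {3}; g ≡ 0 at y ∈ {5}; common: ∅.
  x = 4: f ≡ 0 at y ∈ {5}; g ≡ 0 at y ∈ {1}; common: ∅.
  x = 5: f ≡ 0 at y ∈ {0}; g ≡ 0 at y ∈ {4}; common: ∅.
  x = 6: f ≡ 0 at y ∈ {2}; g ≡ 0 at y ∈ {0}; common: ∅.
Collecting: common zeros = {(1, 6)}, so the count is 1.
Comparison with the Bézout bound: 1 ≤ 1 = deg(f)·deg(g), as expected for curves with no common component (the bound is attained).


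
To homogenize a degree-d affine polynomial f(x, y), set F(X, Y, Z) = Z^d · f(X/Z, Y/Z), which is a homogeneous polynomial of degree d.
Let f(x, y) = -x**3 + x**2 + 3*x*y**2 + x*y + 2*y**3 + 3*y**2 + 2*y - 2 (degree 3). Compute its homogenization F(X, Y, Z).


F(X, Y, Z) = -X**3 + X**2*Z + 3*X*Y**2 + X*Y*Z + 2*Y**3 + 3*Y**2*Z + 2*Y*Z**2 - 2*Z**3

deg(f) = 3.
Substitute x = X/Z, y = Y/Z into f, then multiply by Z^3.
  monomial -1·x^3·y^0 ↦ -1·X^3·Y^0·Z^0.
  monomial 1·x^2·y^0 ↦ 1·X^2·Y^0·Z^1.
  monomial 3·x^1·y^2 ↦ 3·X^1·Y^2·Z^0.
  monomial 1·x^1·y^1 ↦ 1·X^1·Y^1·Z^1.
  monomial 2·x^0·y^3 ↦ 2·X^0·Y^3·Z^0.
  monomial 3·x^0·y^2 ↦ 3·X^0·Y^2·Z^1.
  monomial 2·x^0·y^1 ↦ 2·X^0·Y^1·Z^2.
  monomial -2·x^0·y^0 ↦ -2·X^0·Y^0·Z^3.
Collecting: F(X, Y, Z) = -X**3 + X**2*Z + 3*X*Y**2 + X*Y*Z + 2*Y**3 + 3*Y**2*Z + 2*Y*Z**2 - 2*Z**3.


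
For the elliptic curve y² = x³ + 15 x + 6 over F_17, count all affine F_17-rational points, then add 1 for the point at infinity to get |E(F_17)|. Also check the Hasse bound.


Affine points = {(5, 6), (5, 11), (8, 3), (8, 14), (10, 0), (13, 1), (13, 16), (14, 6), (14, 11), (15, 6), (15, 11)}; affine count = 11; |E(F_17)| = 12.

Discriminant check: Δ ∝ 4a³ + 27b² = 4·15³ + 27·6² = 4·3375 + 27·36 ≡ 5 (mod 17). Nonzero ⇒ E is nonsingular.
For each x ∈ F_17, compute rhs = x³ + 15·x + 6 mod 17, then count y ∈ F_17 with y² ≡ rhs.
  x = 0: rhs = 6, matching y values: none (0 points).
  x = 1: rhs = 5, matching y values: none (0 points).
  x = 2: rhs = 10, matching y values: none (0 points).
  x = 3: rhs = 10, matching y values: none (0 points).
  x = 4: rhs = 11, matching y values: none (0 points).
  x = 5: rhs = 2, matching y values: 6, 11 (2 points).
  x = 6: rhs = 6, matching y values: none (0 points).
  x = 7: rhs = 12, matching y values: none (0 points).
  x = 8: rhs = 9, matching y values: 3, 14 (2 points).
  x = 9: rhs = 3, matching y values: none (0 points).
  x = 10: rhs = 0, matching y values: 0 (1 points).
  x = 11: rhs = 6, matching y values: none (0 points).
  x = 12: rhs = 10, matching y values: none (0 points).
  x = 13: rhs = 1, matching y values: 1, 16 (2 points).
  x = 14: rhs = 2, matching y values: 6, 11 (2 points).
  x = 15: rhs = 2, matching y values: 6, 11 (2 points).
  x = 16: rhs = 7, matching y values: none (0 points).
Total affine count: 11.
Full point count |E(F_17)| = 11 + 1 = 12.
Hasse bound: |12 − (17+1)| = |-6| = 6 ≤ 2√17 ≈ 8.2462 ✓.


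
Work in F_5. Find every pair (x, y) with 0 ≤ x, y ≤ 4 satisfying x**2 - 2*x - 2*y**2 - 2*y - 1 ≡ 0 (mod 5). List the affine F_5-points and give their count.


Affine F_5-points: {(0, 1), (0, 3), (2, 1), (2, 3), (3, 2), (4, 2)}; count = 6.

For each of the 25 pairs (x, y) ∈ F_5², evaluate f(x, y) mod 5. Record the zeros.
  x = 0: [0↦4, 1↦0, 2↦2, 3↦0, 4↦4]  zeros at y ∈ {1, 3}
  x = 1: [0↦3, 1↦4, 2↦1, 3↦4, 4↦3]  zeros at y ∈ ∅
  x = 2: [0↦4, 1↦0, 2↦2, 3↦0, 4↦4]  zeros at y ∈ {1, 3}
  x = 3: [0↦2, 1↦3, 2↦0, 3↦3, 4↦2]  zeros at y ∈ {2}
  x = 4: [0↦2, 1↦3, 2↦0, 3↦3, 4↦2]  zeros at y ∈ {2}
Collecting zeros: affine points = {(0, 1), (0, 3), (2, 1), (2, 3), (3, 2), (4, 2)}.
Total count |C(F_5)_aff| = 6.


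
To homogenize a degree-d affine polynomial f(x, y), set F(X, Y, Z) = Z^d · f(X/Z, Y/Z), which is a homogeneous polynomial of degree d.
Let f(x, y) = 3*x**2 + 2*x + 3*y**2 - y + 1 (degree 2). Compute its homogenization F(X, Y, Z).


F(X, Y, Z) = 3*X**2 + 2*X*Z + 3*Y**2 - Y*Z + Z**2

deg(f) = 2.
Substitute x = X/Z, y = Y/Z into f, then multiply by Z^2.
  monomial 3·x^2·y^0 ↦ 3·X^2·Y^0·Z^0.
  monomial 2·x^1·y^0 ↦ 2·X^1·Y^0·Z^1.
  monomial 3·x^0·y^2 ↦ 3·X^0·Y^2·Z^0.
  monomial -1·x^0·y^1 ↦ -1·X^0·Y^1·Z^1.
  monomial 1·x^0·y^0 ↦ 1·X^0·Y^0·Z^2.
Collecting: F(X, Y, Z) = 3*X**2 + 2*X*Z + 3*Y**2 - Y*Z + Z**2.


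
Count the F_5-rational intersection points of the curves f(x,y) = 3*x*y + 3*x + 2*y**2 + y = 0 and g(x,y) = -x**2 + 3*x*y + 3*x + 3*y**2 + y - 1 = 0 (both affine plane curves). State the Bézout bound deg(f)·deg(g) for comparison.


Common zeros: ∅; count = 0; Bézout bound = 4.

deg(f) = 2, deg(g) = 2, so Bézout bound = 4.
Scan x ∈ F_5. For each x, list the y ∈ F_5 with f(x, y) ≡ 0 and those with g(x, y) ≡ 0 (mod 5); the common zeros in that column are the intersection.
  x = 0: f ≡ 0 at y ∈ {0, 2}; g ≡ 0 at y ∈ ∅; common: ∅.
  x = 1: f ≡ 0 at y ∈ ∅; g ≡ 0 at y ∈ {3, 4}; common: ∅.
  x = 2: f ≡ 0 at y ∈ {1, 3}; g ≡ 0 at y ∈ ∅; common: ∅.
  x = 3: f ≡ 0 at y ∈ ∅; g ≡ 0 at y ∈ ∅; common: ∅.
  x = 4: f ≡ 0 at y ∈ ∅; g ≡ 0 at y ∈ {0, 4}; common: ∅.
Collecting: common zeros = ∅, so the count is 0.
Comparison with the Bézout bound: 0 ≤ 4 = deg(f)·deg(g), as expected for curves with no common component (the affine F_5-count falls short of the bound because intersections may lie at infinity, over extension fields, or carry multiplicity).


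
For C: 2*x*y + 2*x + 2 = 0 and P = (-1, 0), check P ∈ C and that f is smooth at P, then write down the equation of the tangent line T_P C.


Tangent line at P: 2*x - 2*y + 2 = 0.

Step 1: f(-1, 0) = 0, so P lies on C.
Step 2: partial derivatives
  f_x(x, y) = 2*y + 2, f_y(x, y) = 2*x.
  f_x(P) = 2, f_y(P) = -2 (gradient nonzero, so P is smooth).
Step 3: tangent line at P: 2·(x − -1) + -2·(y − 0) = 0.
Expanding: 2*x - 2*y + 2 = 0.


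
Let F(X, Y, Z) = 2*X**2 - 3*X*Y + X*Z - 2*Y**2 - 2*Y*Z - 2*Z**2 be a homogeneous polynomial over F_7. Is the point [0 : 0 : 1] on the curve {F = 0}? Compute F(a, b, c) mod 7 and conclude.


F(0,0,1) ≡ 5 (mod 7); P is NOT on the curve.

Evaluate F(0, 0, 1) term-by-term (mod 7).
  2*X**2 ↦ 2·0·1·1 = 0
  -3*X*Y ↦ -3·0·0·1 = 0
  X*Z ↦ 1·0·1·1 = 0
  -2*Y**2 ↦ -2·1·0·1 = 0
  -2*Y*Z ↦ -2·1·0·1 = 0
  -2*Z**2 ↦ -2·1·1·1 = -2
Sum: F(0, 0, 1) = (0) + (0) + (0) + (0) + (0) + (-2) = -2.
Reducing mod 7: -2 ≡ 5 (mod 7).
Since F(a, b, c) ≡ 5 ≠ 0 (mod 7), P does NOT lie on the curve.


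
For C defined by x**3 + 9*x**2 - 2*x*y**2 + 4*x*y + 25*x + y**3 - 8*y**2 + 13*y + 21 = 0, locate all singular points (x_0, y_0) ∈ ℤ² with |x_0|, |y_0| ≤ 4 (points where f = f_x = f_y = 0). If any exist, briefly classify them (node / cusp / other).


Singular points: {(-3, 1)}; classification: cusp.

Compute partial derivatives:
  f_x = 3*x**2 + 18*x - 2*y**2 + 4*y + 25.
  f_y = -4*x*y + 4*x + 3*y**2 - 16*y + 13.
Scan x_0 ∈ {−4, ..., 4}. For each x_0, f_y(x_0, y) is a polynomial in y; find its integer roots y ∈ {−4, ..., 4}, then test f_x and f at those candidates.
  x = -4: f_y(-4, y) = 3*y**2 - 3; vanishes at y ∈ {-1, 1}. (-4, -1): f_x = -5 ≠ 0; (-4, 1): f_x = 3 ≠ 0.
  x = -3: f_y(-3, y) = 3*y**2 - 4*y + 1; vanishes at y ∈ {1}. (-3, 1): f_x = 0, f = 0 — SINGULAR.
  x = -2: f_y(-2, y) = 3*y**2 - 8*y + 5; vanishes at y ∈ {1}. (-2, 1): f_x = 3 ≠ 0.
  x = -1: f_y(-1, y) = 3*y**2 - 12*y + 9; vanishes at y ∈ {1, 3}. (-1, 1): f_x = 12 ≠ 0; (-1, 3): f_x = 4 ≠ 0.
  x = 0: f_y(0, y) = 3*y**2 - 16*y + 13; vanishes at y ∈ {1}. (0, 1): f_x = 27 ≠ 0.
  x = 1: f_y(1, y) = 3*y**2 - 20*y + 17; vanishes at y ∈ {1}. (1, 1): f_x = 48 ≠ 0.
  x = 2: f_y(2, y) = 3*y**2 - 24*y + 21; vanishes at y ∈ {1}. (2, 1): f_x = 75 ≠ 0.
  x = 3: f_y(3, y) = 3*y**2 - 28*y + 25; vanishes at y ∈ {1}. (3, 1): f_x = 108 ≠ 0.
  x = 4: f_y(4, y) = 3*y**2 - 32*y + 29; vanishes at y ∈ {1}. (4, 1): f_x = 147 ≠ 0.
Only singular point on the grid: (-3, 1).
Classify: substitute x = -3 + u, y = 1 + v and expand: f = u**3 - 2*u*v**2 + v**3 + v**2.
No constant or linear terms (consistent with a singular point). Quadratic part: v**2. Cubic part: u**3 - 2*u*v**2 + v**3.
The quadratic part v**2 is a perfect square, so there is a single (double) tangent line v = 0, i.e. y = 1. Restricting the cubic part to that line (v = 0) leaves u**3 ≠ 0, so f is not divisible by v and the branch is v² ≈ -u**3 to lowest order — this is a cusp.
Classification: cusp.


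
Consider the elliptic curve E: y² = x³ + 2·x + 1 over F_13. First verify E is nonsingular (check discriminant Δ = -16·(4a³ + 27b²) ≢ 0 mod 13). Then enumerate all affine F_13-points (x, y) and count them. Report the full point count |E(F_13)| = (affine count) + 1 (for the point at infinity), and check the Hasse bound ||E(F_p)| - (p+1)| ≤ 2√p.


Affine points = {(0, 1), (0, 12), (1, 2), (1, 11), (2, 0), (8, 3), (8, 10)}; affine count = 7; |E(F_13)| = 8.

Discriminant check: Δ ∝ 4a³ + 27b² = 4·2³ + 27·1² = 4·8 + 27·1 ≡ 7 (mod 13). Nonzero ⇒ E is nonsingular.
For each x ∈ F_13, compute rhs = x³ + 2·x + 1 mod 13, then count y ∈ F_13 with y² ≡ rhs.
  x = 0: rhs = 1, matching y values: 1, 12 (2 points).
  x = 1: rhs = 4, matching y values: 2, 11 (2 points).
  x = 2: rhs = 0, matching y values: 0 (1 points).
  x = 3: rhs = 8, matching y values: none (0 points).
  x = 4: rhs = 8, matching y values: none (0 points).
  x = 5: rhs = 6, matching y values: none (0 points).
  x = 6: rhs = 8, matching y values: none (0 points).
  x = 7: rhs = 7, matching y values: none (0 points).
  x = 8: rhs = 9, matching y values: 3, 10 (2 points).
  x = 9: rhs = 7, matching y values: none (0 points).
  x = 10: rhs = 7, matching y values: none (0 points).
  x = 11: rhs = 2, matching y values: none (0 points).
  x = 12: rhs = 11, matching y values: none (0 points).
Total affine count: 7.
Full point count |E(F_13)| = 7 + 1 = 8.
Hasse bound: |8 − (13+1)| = |-6| = 6 ≤ 2√13 ≈ 7.2111 ✓.


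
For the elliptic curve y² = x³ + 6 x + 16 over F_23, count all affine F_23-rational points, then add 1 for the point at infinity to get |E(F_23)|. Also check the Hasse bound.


Affine points = {(0, 4), (0, 19), (1, 0), (2, 6), (2, 17), (4, 9), (4, 14), (8, 1), (8, 22), (10, 8), (10, 15), (15, 10), (15, 13), (22, 3), (22, 20)}; affine count = 15; |E(F_23)| = 16.

Discriminant check: Δ ∝ 4a³ + 27b² = 4·6³ + 27·16² = 4·216 + 27·256 ≡ 2 (mod 23). Nonzero ⇒ E is nonsingular.
For each x ∈ F_23, compute rhs = x³ + 6·x + 16 mod 23, then count y ∈ F_23 with y² ≡ rhs.
  x = 0: rhs = 16, matching y values: 4, 19 (2 points).
  x = 1: rhs = 0, matching y values: 0 (1 points).
  x = 2: rhs = 13, matching y values: 6, 17 (2 points).
  x = 3: rhs = 15, matching y values: none (0 points).
  x = 4: rhs = 12, matching y values: 9, 14 (2 points).
  x = 5: rhs = 10, matching y values: none (0 points).
  x = 6: rhs = 15, matching y values: none (0 points).
  x = 7: rhs = 10, matching y values: none (0 points).
  x = 8: rhs = 1, matching y values: 1, 22 (2 points).
  x = 9: rhs = 17, matching y values: none (0 points).
  x = 10: rhs = 18, matching y values: 8, 15 (2 points).
  x = 11: rhs = 10, matching y values: none (0 points).
  x = 12: rhs = 22, matching y values: none (0 points).
  x = 13: rhs = 14, matching y values: none (0 points).
  x = 14: rhs = 15, matching y values: none (0 points).
  x = 15: rhs = 8, matching y values: 10, 13 (2 points).
  x = 16: rhs = 22, matching y values: none (0 points).
  x = 17: rhs = 17, matching y values: none (0 points).
  x = 18: rhs = 22, matching y values: none (0 points).
  x = 19: rhs = 20, matching y values: none (0 points).
  x = 20: rhs = 17, matching y values: none (0 points).
  x = 21: rhs = 19, matching y values: none (0 points).
  x = 22: rhs = 9, matching y values: 3, 20 (2 points).
Total affine count: 15.
Full point count |E(F_23)| = 15 + 1 = 16.
Hasse bound: |16 − (23+1)| = |-8| = 8 ≤ 2√23 ≈ 9.5917 ✓.


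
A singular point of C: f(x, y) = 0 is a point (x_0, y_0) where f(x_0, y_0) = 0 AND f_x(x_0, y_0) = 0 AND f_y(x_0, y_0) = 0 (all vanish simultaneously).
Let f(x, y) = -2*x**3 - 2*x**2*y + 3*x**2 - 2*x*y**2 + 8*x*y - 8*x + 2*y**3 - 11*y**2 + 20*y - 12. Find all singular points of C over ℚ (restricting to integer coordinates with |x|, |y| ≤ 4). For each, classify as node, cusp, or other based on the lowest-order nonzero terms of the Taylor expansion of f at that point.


Singular points: {(0, 2)}; classification: node.

Compute partial derivatives:
  f_x = -6*x**2 - 4*x*y + 6*x - 2*y**2 + 8*y - 8.
  f_y = -2*x**2 - 4*x*y + 8*x + 6*y**2 - 22*y + 20.
Scan x_0 ∈ {−4, ..., 4}. For each x_0, f_y(x_0, y) is a polynomial in y; find its integer roots y ∈ {−4, ..., 4}, then test f_x and f at those candidates.
  x = -4: f_y(-4, y) = 6*y**2 - 6*y - 44; no integer root y with |y| ≤ 4.
  x = -3: f_y(-3, y) = 6*y**2 - 10*y - 22; no integer root y with |y| ≤ 4.
  x = -2: f_y(-2, y) = 6*y**2 - 14*y - 4; no integer root y with |y| ≤ 4.
  x = -1: f_y(-1, y) = 6*y**2 - 18*y + 10; no integer root y with |y| ≤ 4.
  x = 0: f_y(0, y) = 6*y**2 - 22*y + 20; vanishes at y ∈ {2}. (0, 2): f_x = 0, f = 0 — SINGULAR.
  x = 1: f_y(1, y) = 6*y**2 - 26*y + 26; no integer root y with |y| ≤ 4.
  x = 2: f_y(2, y) = 6*y**2 - 30*y + 28; no integer root y with |y| ≤ 4.
  x = 3: f_y(3, y) = 6*y**2 - 34*y + 26; no integer root y with |y| ≤ 4.
  x = 4: f_y(4, y) = 6*y**2 - 38*y + 20; no integer root y with |y| ≤ 4.
Only singular point on the grid: (0, 2).
Classify: substitute x = 0 + u, y = 2 + v and expand: f = -2*u**3 - 2*u**2*v - u**2 - 2*u*v**2 + 2*v**3 + v**2.
No constant or linear terms (consistent with a singular point). Quadratic part: -u**2 + v**2. Cubic part: -2*u**3 - 2*u**2*v - 2*u*v**2 + 2*v**3.
The quadratic part v**2 - u**2 = (v − u)(v + u) splits into two distinct linear factors, so there are two distinct tangent lines y − 2 = ±(x − 0) — this is a node (ordinary double point).
Classification: node.


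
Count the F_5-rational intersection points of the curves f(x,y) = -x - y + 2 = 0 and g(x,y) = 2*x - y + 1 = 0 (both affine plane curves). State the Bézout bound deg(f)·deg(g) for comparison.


Common zeros: {(2, 0)}; count = 1; Bézout bound = 1.

deg(f) = 1, deg(g) = 1, so Bézout bound = 1.
Scan x ∈ F_5. For each x, list the y ∈ F_5 with f(x, y) ≡ 0 and those with g(x, y) ≡ 0 (mod 5); the common zeros in that column are the intersection.
  x = 0: f ≡ 0 at y ∈ {2}; g ≡ 0 at y ∈ {1}; common: ∅.
  x = 1: f ≡ 0 at y ∈ {1}; g ≡ 0 at y ∈ {3}; common: ∅.
  x = 2: f ≡ 0 at y ∈ {0}; g ≡ 0 at y ∈ {0}; common: {0}.
  x = 3: f ≡ 0 at y ∈ {4}; g ≡ 0 at y ∈ {2}; common: ∅.
  x = 4: f ≡ 0 at y ∈ {3}; g ≡ 0 at y ∈ {4}; common: ∅.
Collecting: common zeros = {(2, 0)}, so the count is 1.
Comparison with the Bézout bound: 1 ≤ 1 = deg(f)·deg(g), as expected for curves with no common component (the bound is attained).


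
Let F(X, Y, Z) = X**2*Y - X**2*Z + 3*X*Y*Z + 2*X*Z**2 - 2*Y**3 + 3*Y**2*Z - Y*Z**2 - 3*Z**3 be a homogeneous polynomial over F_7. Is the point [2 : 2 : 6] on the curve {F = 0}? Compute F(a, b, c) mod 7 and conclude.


F(2,2,6) ≡ 5 (mod 7); P is NOT on the curve.

Evaluate F(2, 2, 6) term-by-term (mod 7).
  X**2*Y ↦ 1·4·2·1 = 8
  -X**2*Z ↦ -1·4·1·6 = -24
  3*X*Y*Z ↦ 3·2·2·6 = 72
  2*X*Z**2 ↦ 2·2·1·36 = 144
  -2*Y**3 ↦ -2·1·8·1 = -16
  3*Y**2*Z ↦ 3·1·4·6 = 72
  -Y*Z**2 ↦ -1·1·2·36 = -72
  -3*Z**3 ↦ -3·1·1·216 = -648
Sum: F(2, 2, 6) = (8) + (-24) + (72) + (144) + (-16) + (72) + (-72) + (-648) = -464.
Reducing mod 7: -464 ≡ 5 (mod 7).
Since F(a, b, c) ≡ 5 ≠ 0 (mod 7), P does NOT lie on the curve.


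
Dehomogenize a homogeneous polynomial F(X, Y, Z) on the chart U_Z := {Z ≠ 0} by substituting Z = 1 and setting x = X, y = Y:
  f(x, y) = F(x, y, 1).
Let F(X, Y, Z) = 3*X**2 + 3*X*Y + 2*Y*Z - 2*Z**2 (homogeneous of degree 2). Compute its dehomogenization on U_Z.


f(x, y) = 3*x**2 + 3*x*y + 2*y - 2

On U_Z we set Z = 1. Each monomial c·X^i·Y^j·Z^k in F becomes c·x^i·y^j·1^k = c·x^i·y^j.
Substituting Z = 1: F(X, Y, 1) = 3*x**2 + 3*x*y + 2*y - 2.
Note: deg(f) ≤ deg(F) = 2; strict inequality happens when F is divisible by Z (lost terms).


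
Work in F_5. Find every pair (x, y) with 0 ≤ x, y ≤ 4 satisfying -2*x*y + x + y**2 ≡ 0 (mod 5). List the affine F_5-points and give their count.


Affine F_5-points: {(0, 0), (1, 1), (3, 2), (3, 4)}; count = 4.

For each of the 25 pairs (x, y) ∈ F_5², evaluate f(x, y) mod 5. Record the zeros.
  x = 0: [0↦0, 1↦1, 2↦4, 3↦4, 4↦1]  zeros at y ∈ {0}
  x = 1: [0↦1, 1↦0, 2↦1, 3↦4, 4↦4]  zeros at y ∈ {1}
  x = 2: [0↦2, 1↦4, 2↦3, 3↦4, 4↦2]  zeros at y ∈ ∅
  x = 3: [0↦3, 1↦3, 2↦0, 3↦4, 4↦0]  zeros at y ∈ {2, 4}
  x = 4: [0↦4, 1↦2, 2↦2, 3↦4, 4↦3]  zeros at y ∈ ∅
Collecting zeros: affine points = {(0, 0), (1, 1), (3, 2), (3, 4)}.
Total count |C(F_5)_aff| = 4.


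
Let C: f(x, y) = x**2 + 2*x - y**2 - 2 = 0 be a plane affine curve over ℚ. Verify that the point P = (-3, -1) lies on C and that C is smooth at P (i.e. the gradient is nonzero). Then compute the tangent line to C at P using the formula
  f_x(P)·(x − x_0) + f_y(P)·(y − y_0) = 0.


Tangent line at P: -4*x + 2*y - 10 = 0.

Step 1: f(-3, -1) = 0, so P lies on C.
Step 2: partial derivatives
  f_x(x, y) = 2*x + 2, f_y(x, y) = -2*y.
  f_x(P) = -4, f_y(P) = 2 (gradient nonzero, so P is smooth).
Step 3: tangent line at P: -4·(x − -3) + 2·(y − -1) = 0.
Expanding: -4*x + 2*y - 10 = 0.


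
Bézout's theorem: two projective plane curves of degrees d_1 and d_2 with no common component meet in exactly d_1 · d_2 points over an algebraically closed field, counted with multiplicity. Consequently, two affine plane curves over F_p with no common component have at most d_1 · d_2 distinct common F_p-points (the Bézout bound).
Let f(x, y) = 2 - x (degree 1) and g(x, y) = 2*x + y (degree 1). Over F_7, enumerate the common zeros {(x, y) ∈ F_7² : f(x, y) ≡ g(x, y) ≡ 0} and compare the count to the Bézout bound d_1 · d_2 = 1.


Common zeros: {(2, 3)}; count = 1; Bézout bound = 1.

deg(f) = 1, deg(g) = 1, so Bézout bound = 1.
Scan x ∈ F_7. For each x, list the y ∈ F_7 with f(x, y) ≡ 0 and those with g(x, y) ≡ 0 (mod 7); the common zeros in that column are the intersection.
  x = 0: f ≡ 0 at y ∈ ∅; g ≡ 0 at y ∈ {0}; common: ∅.
  x = 1: f ≡ 0 at y ∈ ∅; g ≡ 0 at y ∈ {5}; common: ∅.
  x = 2: f ≡ 0 at y ∈ {0, 1, 2, 3, 4, 5, 6}; g ≡ 0 at y ∈ {3}; common: {3}.
  x = 3: f ≡ 0 at y ∈ ∅; g ≡ 0 at y ∈ {1}; common: ∅.
  x = 4: f ≡ 0 at y ∈ ∅; g ≡ 0 at y ∈ {6}; common: ∅.
  x = 5: f ≡ 0 at y ∈ ∅; g ≡ 0 at y ∈ {4}; common: ∅.
  x = 6: f ≡ 0 at y ∈ ∅; g ≡ 0 at y ∈ {2}; common: ∅.
Collecting: common zeros = {(2, 3)}, so the count is 1.
Comparison with the Bézout bound: 1 ≤ 1 = deg(f)·deg(g), as expected for curves with no common component (the bound is attained).


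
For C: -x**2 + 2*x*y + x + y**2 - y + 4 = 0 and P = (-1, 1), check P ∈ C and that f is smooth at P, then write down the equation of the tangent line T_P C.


Tangent line at P: 5*x - y + 6 = 0.

Step 1: f(-1, 1) = 0, so P lies on C.
Step 2: partial derivatives
  f_x(x, y) = -2*x + 2*y + 1, f_y(x, y) = 2*x + 2*y - 1.
  f_x(P) = 5, f_y(P) = -1 (gradient nonzero, so P is smooth).
Step 3: tangent line at P: 5·(x − -1) + -1·(y − 1) = 0.
Expanding: 5*x - y + 6 = 0.


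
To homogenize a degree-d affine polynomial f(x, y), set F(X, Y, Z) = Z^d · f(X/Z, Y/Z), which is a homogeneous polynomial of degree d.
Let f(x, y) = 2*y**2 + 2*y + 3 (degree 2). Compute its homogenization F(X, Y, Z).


F(X, Y, Z) = 2*Y**2 + 2*Y*Z + 3*Z**2

deg(f) = 2.
Substitute x = X/Z, y = Y/Z into f, then multiply by Z^2.
  monomial 2·x^0·y^2 ↦ 2·X^0·Y^2·Z^0.
  monomial 2·x^0·y^1 ↦ 2·X^0·Y^1·Z^1.
  monomial 3·x^0·y^0 ↦ 3·X^0·Y^0·Z^2.
Collecting: F(X, Y, Z) = 2*Y**2 + 2*Y*Z + 3*Z**2.


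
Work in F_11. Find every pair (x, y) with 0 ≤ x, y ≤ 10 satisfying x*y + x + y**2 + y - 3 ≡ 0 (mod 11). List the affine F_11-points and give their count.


Affine F_11-points: {(1, 4), (1, 5), (3, 0), (3, 7), (6, 1), (6, 3), (7, 6), (7, 8), (10, 2), (10, 9)}; count = 10.

For each of the 121 pairs (x, y) ∈ F_11², evaluate f(x, y) mod 11. Record the zeros.
  x = 0: [0↦8, 1↦10, 2↦3, 3↦9, 4↦6, 5↦5, 6↦6, 7↦9, 8↦3, 9↦10, 10↦8]  zeros at y ∈ ∅
  x = 1: [0↦9, 1↦1, 2↦6, 3↦2, 4↦0, 5↦0, 6↦2, 7↦6, 8↦1, 9↦9, 10↦8]  zeros at y ∈ {4, 5}
  x = 2: [0↦10, 1↦3, 2↦9, 3↦6, 4↦5, 5↦6, 6↦9, 7↦3, 8↦10, 9↦8, 10↦8]  zeros at y ∈ ∅
  x = 3: [0↦0, 1↦5, 2↦1, 3↦10, 4↦10, 5↦1, 6↦5, 7↦0, 8↦8, 9↦7, 10↦8]  zeros at y ∈ {0, 7}
  x = 4: [0↦1, 1↦7, 2↦4, 3↦3, 4↦4, 5↦7, 6↦1, 7↦8, 8↦6, 9↦6, 10↦8]  zeros at y ∈ ∅
  x = 5: [0↦2, 1↦9, 2↦7, 3↦7, 4↦9, 5↦2, 6↦8, 7↦5, 8↦4, 9↦5, 10↦8]  zeros at y ∈ ∅
  x = 6: [0↦3, 1↦0, 2↦10, 3↦0, 4↦3, 5↦8, 6↦4, 7↦2, 8↦2, 9↦4, 10↦8]  zeros at y ∈ {1, 3}
  x = 7: [0↦4, 1↦2, 2↦2, 3↦4, 4↦8, 5↦3, 6↦0, 7↦10, 8↦0, 9↦3, 10↦8]  zeros at y ∈ {6, 8}
  x = 8: [0↦5, 1↦4, 2↦5, 3↦8, 4↦2, 5↦9, 6↦7, 7↦7, 8↦9, 9↦2, 10↦8]  zeros at y ∈ ∅
  x = 9: [0↦6, 1↦6, 2↦8, 3↦1, 4↦7, 5↦4, 6↦3, 7↦4, 8↦7, 9↦1, 10↦8]  zeros at y ∈ ∅
  x = 10: [0↦7, 1↦8, 2↦0, 3↦5, 4↦1, 5↦10, 6↦10, 7↦1, 8↦5, 9↦0, 10↦8]  zeros at y ∈ {2, 9}
Collecting zeros: affine points = {(1, 4), (1, 5), (3, 0), (3, 7), (6, 1), (6, 3), (7, 6), (7, 8), (10, 2), (10, 9)}.
Total count |C(F_11)_aff| = 10.


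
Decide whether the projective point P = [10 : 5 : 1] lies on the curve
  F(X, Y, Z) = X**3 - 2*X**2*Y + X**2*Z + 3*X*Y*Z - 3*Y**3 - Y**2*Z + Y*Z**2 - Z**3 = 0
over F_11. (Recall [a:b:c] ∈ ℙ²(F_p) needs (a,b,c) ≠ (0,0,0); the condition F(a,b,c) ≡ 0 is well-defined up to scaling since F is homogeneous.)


F(10,5,1) ≡ 8 (mod 11); P is NOT on the curve.

Evaluate F(10, 5, 1) term-by-term (mod 11).
  X**3 ↦ 1·1000·1·1 = 1000
  -2*X**2*Y ↦ -2·100·5·1 = -1000
  X**2*Z ↦ 1·100·1·1 = 100
  3*X*Y*Z ↦ 3·10·5·1 = 150
  -3*Y**3 ↦ -3·1·125·1 = -375
  -Y**2*Z ↦ -1·1·25·1 = -25
  Y*Z**2 ↦ 1·1·5·1 = 5
  -Z**3 ↦ -1·1·1·1 = -1
Sum: F(10, 5, 1) = (1000) + (-1000) + (100) + (150) + (-375) + (-25) + (5) + (-1) = -146.
Reducing mod 11: -146 ≡ 8 (mod 11).
Since F(a, b, c) ≡ 8 ≠ 0 (mod 11), P does NOT lie on the curve.


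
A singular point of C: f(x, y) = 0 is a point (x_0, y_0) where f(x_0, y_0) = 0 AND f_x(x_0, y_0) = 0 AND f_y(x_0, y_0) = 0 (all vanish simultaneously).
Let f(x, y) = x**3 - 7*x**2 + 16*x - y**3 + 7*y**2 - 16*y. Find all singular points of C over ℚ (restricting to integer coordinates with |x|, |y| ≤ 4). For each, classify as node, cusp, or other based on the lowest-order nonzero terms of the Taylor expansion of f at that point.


Singular points: {(2, 2)}; classification: node.

Compute partial derivatives:
  f_x = 3*x**2 - 14*x + 16.
  f_y = -3*y**2 + 14*y - 16.
Scan x_0 ∈ {−4, ..., 4}. For each x_0, f_y(x_0, y) is a polynomial in y; find its integer roots y ∈ {−4, ..., 4}, then test f_x and f at those candidates.
  x = -4: f_y(-4, y) = -3*y**2 + 14*y - 16; vanishes at y ∈ {2}. (-4, 2): f_x = 120 ≠ 0.
  x = -3: f_y(-3, y) = -3*y**2 + 14*y - 16; vanishes at y ∈ {2}. (-3, 2): f_x = 85 ≠ 0.
  x = -2: f_y(-2, y) = -3*y**2 + 14*y - 16; vanishes at y ∈ {2}. (-2, 2): f_x = 56 ≠ 0.
  x = -1: f_y(-1, y) = -3*y**2 + 14*y - 16; vanishes at y ∈ {2}. (-1, 2): f_x = 33 ≠ 0.
  x = 0: f_y(0, y) = -3*y**2 + 14*y - 16; vanishes at y ∈ {2}. (0, 2): f_x = 16 ≠ 0.
  x = 1: f_y(1, y) = -3*y**2 + 14*y - 16; vanishes at y ∈ {2}. (1, 2): f_x = 5 ≠ 0.
  x = 2: f_y(2, y) = -3*y**2 + 14*y - 16; vanishes at y ∈ {2}. (2, 2): f_x = 0, f = 0 — SINGULAR.
  x = 3: f_y(3, y) = -3*y**2 + 14*y - 16; vanishes at y ∈ {2}. (3, 2): f_x = 1 ≠ 0.
  x = 4: f_y(4, y) = -3*y**2 + 14*y - 16; vanishes at y ∈ {2}. (4, 2): f_x = 8 ≠ 0.
Only singular point on the grid: (2, 2).
Classify: substitute x = 2 + u, y = 2 + v and expand: f = u**3 - u**2 - v**3 + v**2.
No constant or linear terms (consistent with a singular point). Quadratic part: -u**2 + v**2. Cubic part: u**3 - v**3.
The quadratic part v**2 - u**2 = (v − u)(v + u) splits into two distinct linear factors, so there are two distinct tangent lines y − 2 = ±(x − 2) — this is a node (ordinary double point).
Classification: node.


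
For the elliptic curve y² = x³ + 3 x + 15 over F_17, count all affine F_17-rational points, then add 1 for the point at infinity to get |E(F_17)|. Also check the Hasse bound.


Affine points = {(0, 7), (0, 10), (1, 6), (1, 11), (3, 0), (5, 6), (5, 11), (10, 5), (10, 12), (11, 6), (11, 11), (14, 8), (14, 9), (15, 1), (15, 16)}; affine count = 15; |E(F_17)| = 16.

Discriminant check: Δ ∝ 4a³ + 27b² = 4·3³ + 27·15² = 4·27 + 27·225 ≡ 12 (mod 17). Nonzero ⇒ E is nonsingular.
For each x ∈ F_17, compute rhs = x³ + 3·x + 15 mod 17, then count y ∈ F_17 with y² ≡ rhs.
  x = 0: rhs = 15, matching y values: 7, 10 (2 points).
  x = 1: rhs = 2, matching y values: 6, 11 (2 points).
  x = 2: rhs = 12, matching y values: none (0 points).
  x = 3: rhs = 0, matching y values: 0 (1 points).
  x = 4: rhs = 6, matching y values: none (0 points).
  x = 5: rhs = 2, matching y values: 6, 11 (2 points).
  x = 6: rhs = 11, matching y values: none (0 points).
  x = 7: rhs = 5, matching y values: none (0 points).
  x = 8: rhs = 7, matching y values: none (0 points).
  x = 9: rhs = 6, matching y values: none (0 points).
  x = 10: rhs = 8, matching y values: 5, 12 (2 points).
  x = 11: rhs = 2, matching y values: 6, 11 (2 points).
  x = 12: rhs = 11, matching y values: none (0 points).
  x = 13: rhs = 7, matching y values: none (0 points).
  x = 14: rhs = 13, matching y values: 8, 9 (2 points).
  x = 15: rhs = 1, matching y values: 1, 16 (2 points).
  x = 16: rhs = 11, matching y values: none (0 points).
Total affine count: 15.
Full point count |E(F_17)| = 15 + 1 = 16.
Hasse bound: |16 − (17+1)| = |-2| = 2 ≤ 2√17 ≈ 8.2462 ✓.


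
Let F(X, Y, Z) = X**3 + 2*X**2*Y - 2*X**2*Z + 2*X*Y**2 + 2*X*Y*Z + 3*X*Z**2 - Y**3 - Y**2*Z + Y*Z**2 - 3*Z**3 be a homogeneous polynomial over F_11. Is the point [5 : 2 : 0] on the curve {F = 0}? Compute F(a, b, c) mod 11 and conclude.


F(5,2,0) ≡ 4 (mod 11); P is NOT on the curve.

Evaluate F(5, 2, 0) term-by-term (mod 11).
  X**3 ↦ 1·125·1·1 = 125
  2*X**2*Y ↦ 2·25·2·1 = 100
  -2*X**2*Z ↦ -2·25·1·0 = 0
  2*X*Y**2 ↦ 2·5·4·1 = 40
  2*X*Y*Z ↦ 2·5·2·0 = 0
  3*X*Z**2 ↦ 3·5·1·0 = 0
  -Y**3 ↦ -1·1·8·1 = -8
  -Y**2*Z ↦ -1·1·4·0 = 0
  Y*Z**2 ↦ 1·1·2·0 = 0
  -3*Z**3 ↦ -3·1·1·0 = 0
Sum: F(5, 2, 0) = (125) + (100) + (0) + (40) + (0) + (0) + (-8) + (0) + (0) + (0) = 257.
Reducing mod 11: 257 ≡ 4 (mod 11).
Since F(a, b, c) ≡ 4 ≠ 0 (mod 11), P does NOT lie on the curve.


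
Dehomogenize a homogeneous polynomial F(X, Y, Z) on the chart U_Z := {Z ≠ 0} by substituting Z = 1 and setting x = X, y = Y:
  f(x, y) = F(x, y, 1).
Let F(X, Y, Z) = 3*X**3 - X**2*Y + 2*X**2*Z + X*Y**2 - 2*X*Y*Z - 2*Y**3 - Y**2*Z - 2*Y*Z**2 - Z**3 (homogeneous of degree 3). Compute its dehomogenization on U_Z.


f(x, y) = 3*x**3 - x**2*y + 2*x**2 + x*y**2 - 2*x*y - 2*y**3 - y**2 - 2*y - 1

On U_Z we set Z = 1. Each monomial c·X^i·Y^j·Z^k in F becomes c·x^i·y^j·1^k = c·x^i·y^j.
Substituting Z = 1: F(X, Y, 1) = 3*x**3 - x**2*y + 2*x**2 + x*y**2 - 2*x*y - 2*y**3 - y**2 - 2*y - 1.
Note: deg(f) ≤ deg(F) = 3; strict inequality happens when F is divisible by Z (lost terms).


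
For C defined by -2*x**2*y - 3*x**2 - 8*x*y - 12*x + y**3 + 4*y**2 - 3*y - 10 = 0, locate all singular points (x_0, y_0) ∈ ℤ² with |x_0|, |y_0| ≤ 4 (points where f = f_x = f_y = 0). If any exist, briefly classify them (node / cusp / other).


Singular points: {(-2, -1)}; classification: node.

Compute partial derivatives:
  f_x = -4*x*y - 6*x - 8*y - 12.
  f_y = -2*x**2 - 8*x + 3*y**2 + 8*y - 3.
Scan x_0 ∈ {−4, ..., 4}. For each x_0, f_y(x_0, y) is a polynomial in y; find its integer roots y ∈ {−4, ..., 4}, then test f_x and f at those candidates.
  x = -4: f_y(-4, y) = 3*y**2 + 8*y - 3; vanishes at y ∈ {-3}. (-4, -3): f_x = -12 ≠ 0.
  x = -3: f_y(-3, y) = 3*y**2 + 8*y + 3; no integer root y with |y| ≤ 4.
  x = -2: f_y(-2, y) = 3*y**2 + 8*y + 5; vanishes at y ∈ {-1}. (-2, -1): f_x = 0, f = 0 — SINGULAR.
  x = -1: f_y(-1, y) = 3*y**2 + 8*y + 3; no integer root y with |y| ≤ 4.
  x = 0: f_y(0, y) = 3*y**2 + 8*y - 3; vanishes at y ∈ {-3}. (0, -3): f_x = 12 ≠ 0.
  x = 1: f_y(1, y) = 3*y**2 + 8*y - 13; no integer root y with |y| ≤ 4.
  x = 2: f_y(2, y) = 3*y**2 + 8*y - 27; no integer root y with |y| ≤ 4.
  x = 3: f_y(3, y) = 3*y**2 + 8*y - 45; no integer root y with |y| ≤ 4.
  x = 4: f_y(4, y) = 3*y**2 + 8*y - 67; no integer root y with |y| ≤ 4.
Only singular point on the grid: (-2, -1).
Classify: substitute x = -2 + u, y = -1 + v and expand: f = -2*u**2*v - u**2 + v**3 + v**2.
No constant or linear terms (consistent with a singular point). Quadratic part: -u**2 + v**2. Cubic part: -2*u**2*v + v**3.
The quadratic part v**2 - u**2 = (v − u)(v + u) splits into two distinct linear factors, so there are two distinct tangent lines y − -1 = ±(x − -2) — this is a node (ordinary double point).
Classification: node.


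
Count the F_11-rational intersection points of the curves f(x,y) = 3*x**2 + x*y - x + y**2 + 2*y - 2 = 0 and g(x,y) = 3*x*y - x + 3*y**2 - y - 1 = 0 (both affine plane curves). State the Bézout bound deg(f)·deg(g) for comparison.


Common zeros: {(4, 8)}; count = 1; Bézout bound = 4.

deg(f) = 2, deg(g) = 2, so Bézout bound = 4.
Scan x ∈ F_11. For each x, list the y ∈ F_11 with f(x, y) ≡ 0 and those with g(x, y) ≡ 0 (mod 11); the common zeros in that column are the intersection.
  x = 0: f ≡ 0 at y ∈ {4, 5}; g ≡ 0 at y ∈ ∅; common: ∅.
  x = 1: f ≡ 0 at y ∈ {0, 8}; g ≡ 0 at y ∈ ∅; common: ∅.
  x = 2: f ≡ 0 at y ∈ ∅; g ≡ 0 at y ∈ ∅; common: ∅.
  x = 3: f ≡ 0 at y ∈ {0, 6}; g ≡ 0 at y ∈ ∅; common: ∅.
  x = 4: f ≡ 0 at y ∈ {8}; g ≡ 0 at y ∈ {3, 8}; common: {8}.
  x = 5: f ≡ 0 at y ∈ ∅; g ≡ 0 at y ∈ {1, 9}; common: ∅.
  x = 6: f ≡ 0 at y ∈ {5, 9}; g ≡ 0 at y ∈ ∅; common: ∅.
  x = 7: f ≡ 0 at y ∈ ∅; g ≡ 0 at y ∈ {2, 6}; common: ∅.
  x = 8: f ≡ 0 at y ∈ ∅; g ≡ 0 at y ∈ ∅; common: ∅.
  x = 9: f ≡ 0 at y ∈ ∅; g ≡ 0 at y ∈ {7, 10}; common: ∅.
  x = 10: f ≡ 0 at y ∈ {4, 6}; g ≡ 0 at y ∈ {0, 5}; common: ∅.
Collecting: common zeros = {(4, 8)}, so the count is 1.
Comparison with the Bézout bound: 1 ≤ 4 = deg(f)·deg(g), as expected for curves with no common component (the affine F_11-count falls short of the bound because intersections may lie at infinity, over extension fields, or carry multiplicity).


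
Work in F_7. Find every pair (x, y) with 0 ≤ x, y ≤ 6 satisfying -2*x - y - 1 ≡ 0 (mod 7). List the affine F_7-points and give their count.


Affine F_7-points: {(0, 6), (1, 4), (2, 2), (3, 0), (4, 5), (5, 3), (6, 1)}; count = 7.

For each of the 49 pairs (x, y) ∈ F_7², evaluate f(x, y) mod 7. Record the zeros.
  x = 0: [0↦6, 1↦5, 2↦4, 3↦3, 4↦2, 5↦1, 6↦0]  zeros at y ∈ {6}
  x = 1: [0↦4, 1↦3, 2↦2, 3↦1, 4↦0, 5↦6, 6↦5]  zeros at y ∈ {4}
  x = 2: [0↦2, 1↦1, 2↦0, 3↦6, 4↦5, 5↦4, 6↦3]  zeros at y ∈ {2}
  x = 3: [0↦0, 1↦6, 2↦5, 3↦4, 4↦3, 5↦2, 6↦1]  zeros at y ∈ {0}
  x = 4: [0↦5, 1↦4, 2↦3, 3↦2, 4↦1, 5↦0, 6↦6]  zeros at y ∈ {5}
  x = 5: [0↦3, 1↦2, 2↦1, 3↦0, 4↦6, 5↦5, 6↦4]  zeros at y ∈ {3}
  x = 6: [0↦1, 1↦0, 2↦6, 3↦5, 4↦4, 5↦3, 6↦2]  zeros at y ∈ {1}
Collecting zeros: affine points = {(0, 6), (1, 4), (2, 2), (3, 0), (4, 5), (5, 3), (6, 1)}.
Total count |C(F_7)_aff| = 7.
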